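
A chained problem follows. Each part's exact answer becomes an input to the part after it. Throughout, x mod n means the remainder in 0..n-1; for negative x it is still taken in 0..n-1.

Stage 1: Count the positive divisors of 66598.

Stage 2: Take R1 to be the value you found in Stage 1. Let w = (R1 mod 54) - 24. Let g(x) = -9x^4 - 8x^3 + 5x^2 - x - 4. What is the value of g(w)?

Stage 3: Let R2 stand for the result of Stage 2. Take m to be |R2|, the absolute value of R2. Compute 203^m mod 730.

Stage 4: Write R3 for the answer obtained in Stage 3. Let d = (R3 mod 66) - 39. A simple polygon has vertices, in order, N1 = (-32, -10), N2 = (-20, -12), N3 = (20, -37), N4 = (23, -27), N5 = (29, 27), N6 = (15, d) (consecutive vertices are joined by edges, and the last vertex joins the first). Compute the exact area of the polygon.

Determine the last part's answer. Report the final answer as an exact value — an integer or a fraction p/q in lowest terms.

1589

Stage 1: 66598 = 2 * 7 * 67 * 71; number of divisors = (1+1) * (1+1) * (1+1) * (1+1) = 16; answer 16
Stage 2: R1 = 16; w = -8; -9*(-8)^4 - 8*(-8)^3 + 5*(-8)^2 - 1*(-8)^1 - 4 = (-36864) + (4096) + (320) + (8) + (-4) = -32444; answer -32444
Stage 3: R2 = -32444; m = 32444; squarings mod 730: 203^1=203, 203^2=329, 203^4=201, 203^8=251, 203^16=221, 203^32=661, 203^64=381, 203^128=621, 203^256=201, 203^512=251, 203^1024=221, 203^2048=661, 203^4096=381, 203^8192=621, 203^16384=201; 203^32444 = 203^4 * 203^8 * 203^16 * 203^32 * 203^128 * 203^512 * 203^1024 * 203^2048 * 203^4096 * 203^8192 * 203^16384 = 251 (mod 730); answer 251
Stage 4: R3 = 251; d = 14; cross terms: (-32*-12 - -20*-10)=184, (-20*-37 - 20*-12)=980, (20*-27 - 23*-37)=311, (23*27 - 29*-27)=1404, (29*14 - 15*27)=1, (15*-10 - -32*14)=298; twice the area = |3178| = 3178; area = 1589; answer 1589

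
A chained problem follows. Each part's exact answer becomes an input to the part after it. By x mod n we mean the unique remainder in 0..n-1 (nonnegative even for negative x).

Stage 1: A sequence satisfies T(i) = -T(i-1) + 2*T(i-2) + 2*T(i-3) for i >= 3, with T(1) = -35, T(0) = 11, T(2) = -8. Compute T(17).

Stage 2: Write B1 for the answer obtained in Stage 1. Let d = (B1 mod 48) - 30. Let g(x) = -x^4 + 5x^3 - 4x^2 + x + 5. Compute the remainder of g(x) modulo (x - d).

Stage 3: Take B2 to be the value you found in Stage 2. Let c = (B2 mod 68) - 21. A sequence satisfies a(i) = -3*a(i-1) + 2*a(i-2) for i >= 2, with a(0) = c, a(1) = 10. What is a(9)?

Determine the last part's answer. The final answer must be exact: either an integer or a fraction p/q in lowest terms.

374326

Stage 1: T(3) = -1*(-8) + 2*(-35) + 2*(11) = -40; iterating: T(3)=-40, T(4)=-46, T(5)=-50, T(6)=-122, T(7)=-70, T(8)=-274, T(9)=-110, T(10)=-578, T(11)=-190, T(12)=-1186, T(13)=-350, T(14)=-2402, T(15)=-670, T(16)=-4834, T(17)=-1310; answer -1310
Stage 2: B1 = -1310; d = 4; remainder = value at the root: -1*(4)^4 + 5*(4)^3 - 4*(4)^2 + 1*(4)^1 + 5 = (-256) + (320) + (-64) + (4) + (5) = 9; answer 9
Stage 3: B2 = 9; c = -12; a(2) = -3*(10) + 2*(-12) = -54; iterating: a(2)=-54, a(3)=182, a(4)=-654, a(5)=2326, a(6)=-8286, a(7)=29510, a(8)=-105102, a(9)=374326; answer 374326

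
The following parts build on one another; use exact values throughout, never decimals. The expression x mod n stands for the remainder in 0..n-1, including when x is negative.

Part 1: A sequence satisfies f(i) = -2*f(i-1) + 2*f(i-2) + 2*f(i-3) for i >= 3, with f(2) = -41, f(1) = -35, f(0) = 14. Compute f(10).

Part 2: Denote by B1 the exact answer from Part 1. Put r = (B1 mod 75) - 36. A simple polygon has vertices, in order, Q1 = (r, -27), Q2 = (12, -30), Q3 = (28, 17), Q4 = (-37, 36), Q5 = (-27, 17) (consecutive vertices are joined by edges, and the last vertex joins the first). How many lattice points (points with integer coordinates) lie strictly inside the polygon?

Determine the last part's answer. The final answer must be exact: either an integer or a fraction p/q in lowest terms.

2507

Part 1: f(3) = -2*(-41) + 2*(-35) + 2*(14) = 40; iterating: f(3)=40, f(4)=-232, f(5)=462, f(6)=-1308, f(7)=3076, f(8)=-7844, f(9)=19224, f(10)=-47984; answer -47984
Part 2: B1 = -47984; r = -20; cross terms: (-20*-30 - 12*-27)=924, (12*17 - 28*-30)=1044, (28*36 - -37*17)=1637, (-37*17 - -27*36)=343, (-27*-27 - -20*17)=1069; twice the area = |5017| = 5017; area = 5017/2; boundary points = 1 + 1 + 1 + 1 + 1 = 5; strictly interior points = area - boundary/2 + 1 = 2507; answer 2507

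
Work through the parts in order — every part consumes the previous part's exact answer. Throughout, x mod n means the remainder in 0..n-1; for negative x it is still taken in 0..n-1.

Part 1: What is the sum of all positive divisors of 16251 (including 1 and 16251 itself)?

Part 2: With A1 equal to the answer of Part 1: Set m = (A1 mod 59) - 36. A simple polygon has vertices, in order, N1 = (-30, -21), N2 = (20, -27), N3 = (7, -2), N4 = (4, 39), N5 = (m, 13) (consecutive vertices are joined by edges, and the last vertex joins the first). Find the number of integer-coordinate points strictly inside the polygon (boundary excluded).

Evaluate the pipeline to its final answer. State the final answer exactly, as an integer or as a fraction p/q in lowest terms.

1559

Part 1: 16251 = 3 * 5417; sigma = (1 + 3) * (1 + 5417) = 4 * 5418 = 21672; answer 21672
Part 2: A1 = 21672; m = -17; cross terms: (-30*-27 - 20*-21)=1230, (20*-2 - 7*-27)=149, (7*39 - 4*-2)=281, (4*13 - -17*39)=715, (-17*-21 - -30*13)=747; twice the area = |3122| = 3122; area = 1561; boundary points = 2 + 1 + 1 + 1 + 1 = 6; strictly interior points = area - boundary/2 + 1 = 1559; answer 1559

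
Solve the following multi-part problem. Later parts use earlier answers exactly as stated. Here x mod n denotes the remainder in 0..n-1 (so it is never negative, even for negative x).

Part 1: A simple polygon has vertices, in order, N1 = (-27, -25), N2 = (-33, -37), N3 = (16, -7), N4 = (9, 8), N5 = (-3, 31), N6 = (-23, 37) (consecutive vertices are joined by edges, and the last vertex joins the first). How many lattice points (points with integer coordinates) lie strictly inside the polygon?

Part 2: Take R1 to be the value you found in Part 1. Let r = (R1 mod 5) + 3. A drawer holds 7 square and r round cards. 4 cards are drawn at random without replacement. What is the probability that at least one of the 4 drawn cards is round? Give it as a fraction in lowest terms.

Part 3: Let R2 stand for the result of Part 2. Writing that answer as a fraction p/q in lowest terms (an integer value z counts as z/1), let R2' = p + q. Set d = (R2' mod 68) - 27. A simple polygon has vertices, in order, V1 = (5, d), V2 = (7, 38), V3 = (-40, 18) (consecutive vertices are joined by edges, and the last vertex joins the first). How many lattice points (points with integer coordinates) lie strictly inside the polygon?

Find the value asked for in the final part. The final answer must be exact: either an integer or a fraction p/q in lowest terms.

Part 1: cross terms: (-27*-37 - -33*-25)=174, (-33*-7 - 16*-37)=823, (16*8 - 9*-7)=191, (9*31 - -3*8)=303, (-3*37 - -23*31)=602, (-23*-25 - -27*37)=1574; twice the area = |3667| = 3667; area = 3667/2; boundary points = 6 + 1 + 1 + 1 + 2 + 2 = 13; strictly interior points = area - boundary/2 + 1 = 1828; answer 1828
Part 2: R1 = 1828; r = 6; total draws C(13,4) = 715; complement C(7,4) = 35; favorable 715 - 35 = 680; P = 136/143; answer 136/143
Part 3: R2 = 136/143; threaded value p + q = 279; d = -20; cross terms: (5*38 - 7*-20)=330, (7*18 - -40*38)=1646, (-40*-20 - 5*18)=710; twice the area = |2686| = 2686; area = 1343; boundary points = 2 + 1 + 1 = 4; strictly interior points = area - boundary/2 + 1 = 1342; answer 1342

1342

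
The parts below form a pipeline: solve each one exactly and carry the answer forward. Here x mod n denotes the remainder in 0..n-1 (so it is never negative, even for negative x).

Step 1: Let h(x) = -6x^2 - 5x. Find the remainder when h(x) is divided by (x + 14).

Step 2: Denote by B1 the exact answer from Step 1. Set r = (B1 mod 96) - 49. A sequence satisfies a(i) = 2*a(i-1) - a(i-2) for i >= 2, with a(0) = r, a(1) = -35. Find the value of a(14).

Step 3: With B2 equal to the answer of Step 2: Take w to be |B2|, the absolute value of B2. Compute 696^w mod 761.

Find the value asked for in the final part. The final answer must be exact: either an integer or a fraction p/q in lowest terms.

Step 1: remainder = value at the root: -6*(-14)^2 - 5*(-14)^1 = (-1176) + (70) = -1106; answer -1106
Step 2: B1 = -1106; r = -3; a(2) = 2*(-35) - 1*(-3) = -67; iterating: a(2)=-67, a(3)=-99, a(4)=-131, a(5)=-163, a(6)=-195, a(7)=-227, a(8)=-259, a(9)=-291, a(10)=-323, a(11)=-355, a(12)=-387, a(13)=-419, a(14)=-451; answer -451
Step 3: B2 = -451; w = 451; squarings mod 761: 696^1=696, 696^2=420, 696^4=609, 696^8=274, 696^16=498, 696^32=679, 696^64=636, 696^128=405, 696^256=410; 696^451 = 696^1 * 696^2 * 696^64 * 696^128 * 696^256 = 117 (mod 761); answer 117

117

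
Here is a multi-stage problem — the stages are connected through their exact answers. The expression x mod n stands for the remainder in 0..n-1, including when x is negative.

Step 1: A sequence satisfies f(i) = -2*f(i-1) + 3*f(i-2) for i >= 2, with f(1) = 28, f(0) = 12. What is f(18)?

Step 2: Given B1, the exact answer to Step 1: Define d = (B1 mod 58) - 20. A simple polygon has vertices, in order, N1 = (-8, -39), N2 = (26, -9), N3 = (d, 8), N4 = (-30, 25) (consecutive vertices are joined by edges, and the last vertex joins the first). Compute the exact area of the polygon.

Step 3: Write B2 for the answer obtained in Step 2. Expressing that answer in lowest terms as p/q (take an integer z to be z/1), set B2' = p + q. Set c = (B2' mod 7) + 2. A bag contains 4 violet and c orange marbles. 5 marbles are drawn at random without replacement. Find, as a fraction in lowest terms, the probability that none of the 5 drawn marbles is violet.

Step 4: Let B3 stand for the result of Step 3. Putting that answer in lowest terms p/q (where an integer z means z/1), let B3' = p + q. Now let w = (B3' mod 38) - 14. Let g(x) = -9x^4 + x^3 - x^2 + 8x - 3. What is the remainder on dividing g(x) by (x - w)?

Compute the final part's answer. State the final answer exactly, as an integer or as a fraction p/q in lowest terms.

Step 1: f(2) = -2*(28) + 3*(12) = -20; iterating: f(2)=-20, f(3)=124, f(4)=-308, f(5)=988, f(6)=-2900, f(7)=8764, f(8)=-26228, f(9)=78748, f(10)=-236180, f(11)=708604, f(12)=-2125748, f(13)=6377308, f(14)=-19131860, f(15)=57395644, f(16)=-172186868, f(17)=516560668, f(18)=-1549681940; answer -1549681940
Step 2: B1 = -1549681940; d = 30; cross terms: (-8*-9 - 26*-39)=1086, (26*8 - 30*-9)=478, (30*25 - -30*8)=990, (-30*-39 - -8*25)=1370; twice the area = |3924| = 3924; area = 1962; answer 1962
Step 3: B2 = 1962; threaded value p + q = 1963; c = 5; total draws C(9,5) = 126; favorable C(5,5) = 1; P = 1/126; answer 1/126
Step 4: B3 = 1/126; threaded value p + q = 127; w = -1; remainder = value at the root: -9*(-1)^4 + 1*(-1)^3 - 1*(-1)^2 + 8*(-1)^1 - 3 = (-9) + (-1) + (-1) + (-8) + (-3) = -22; answer -22

-22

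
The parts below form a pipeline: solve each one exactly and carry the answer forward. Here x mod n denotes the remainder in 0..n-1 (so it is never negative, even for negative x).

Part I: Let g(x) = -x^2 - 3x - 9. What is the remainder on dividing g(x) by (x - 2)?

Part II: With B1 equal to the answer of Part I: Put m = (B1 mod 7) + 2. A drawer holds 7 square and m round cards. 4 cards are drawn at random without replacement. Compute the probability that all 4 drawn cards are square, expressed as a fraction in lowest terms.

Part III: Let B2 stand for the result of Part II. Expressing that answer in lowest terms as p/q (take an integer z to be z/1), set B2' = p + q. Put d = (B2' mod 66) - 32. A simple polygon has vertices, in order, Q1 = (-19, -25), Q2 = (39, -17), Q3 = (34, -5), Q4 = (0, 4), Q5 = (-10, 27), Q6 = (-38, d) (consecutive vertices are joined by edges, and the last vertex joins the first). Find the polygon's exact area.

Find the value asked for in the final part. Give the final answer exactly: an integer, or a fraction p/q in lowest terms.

Part I: remainder = value at the root: -1*(2)^2 - 3*(2)^1 - 9 = (-4) + (-6) + (-9) = -19; answer -19
Part II: B1 = -19; m = 4; total draws C(11,4) = 330; favorable C(7,4) = 35; P = 7/66; answer 7/66
Part III: B2 = 7/66; threaded value p + q = 73; d = -25; cross terms: (-19*-17 - 39*-25)=1298, (39*-5 - 34*-17)=383, (34*4 - 0*-5)=136, (0*27 - -10*4)=40, (-10*-25 - -38*27)=1276, (-38*-25 - -19*-25)=475; twice the area = |3608| = 3608; area = 1804; answer 1804

1804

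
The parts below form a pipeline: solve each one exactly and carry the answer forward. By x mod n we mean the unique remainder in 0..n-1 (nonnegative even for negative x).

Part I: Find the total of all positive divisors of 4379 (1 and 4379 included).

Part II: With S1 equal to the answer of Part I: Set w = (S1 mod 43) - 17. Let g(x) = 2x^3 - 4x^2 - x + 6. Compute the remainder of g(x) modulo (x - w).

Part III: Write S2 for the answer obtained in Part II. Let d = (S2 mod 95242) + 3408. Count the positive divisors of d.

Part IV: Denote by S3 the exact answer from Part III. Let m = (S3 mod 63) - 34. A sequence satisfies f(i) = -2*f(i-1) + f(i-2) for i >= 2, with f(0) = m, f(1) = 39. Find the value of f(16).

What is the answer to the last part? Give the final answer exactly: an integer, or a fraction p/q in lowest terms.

Part I: 4379 = 29 * 151; sigma = (1 + 29) * (1 + 151) = 30 * 152 = 4560; answer 4560
Part II: S1 = 4560; w = -15; remainder = value at the root: 2*(-15)^3 - 4*(-15)^2 - 1*(-15)^1 + 6 = (-6750) + (-900) + (15) + (6) = -7629; answer -7629
Part III: S2 = -7629; d = 91021; 91021 = 7 * 13003; number of divisors = (1+1) * (1+1) = 4; answer 4
Part IV: S3 = 4; m = -30; f(2) = -2*(39) + 1*(-30) = -108; iterating: f(2)=-108, f(3)=255, f(4)=-618, f(5)=1491, f(6)=-3600, f(7)=8691, f(8)=-20982, f(9)=50655, f(10)=-122292, f(11)=295239, f(12)=-712770, f(13)=1720779, f(14)=-4154328, f(15)=10029435, f(16)=-24213198; answer -24213198

-24213198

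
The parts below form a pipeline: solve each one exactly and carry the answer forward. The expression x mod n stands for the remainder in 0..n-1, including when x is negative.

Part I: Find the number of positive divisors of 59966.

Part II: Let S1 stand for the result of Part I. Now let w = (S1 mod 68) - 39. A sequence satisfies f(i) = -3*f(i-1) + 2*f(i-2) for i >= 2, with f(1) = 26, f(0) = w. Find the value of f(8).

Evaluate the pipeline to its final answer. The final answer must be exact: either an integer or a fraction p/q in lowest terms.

Part I: 59966 = 2 * 29983; number of divisors = (1+1) * (1+1) = 4; answer 4
Part II: S1 = 4; w = -35; f(2) = -3*(26) + 2*(-35) = -148; iterating: f(2)=-148, f(3)=496, f(4)=-1784, f(5)=6344, f(6)=-22600, f(7)=80488, f(8)=-286664; answer -286664

-286664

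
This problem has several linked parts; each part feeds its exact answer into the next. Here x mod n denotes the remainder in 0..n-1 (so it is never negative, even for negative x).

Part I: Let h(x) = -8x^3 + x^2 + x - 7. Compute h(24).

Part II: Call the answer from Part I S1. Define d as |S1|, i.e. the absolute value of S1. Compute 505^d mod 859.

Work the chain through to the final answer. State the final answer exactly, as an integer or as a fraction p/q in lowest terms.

Part I: -8*(24)^3 + 1*(24)^2 + 1*(24)^1 - 7 = (-110592) + (576) + (24) + (-7) = -109999; answer -109999
Part II: S1 = -109999; d = 109999; squarings mod 859: 505^1=505, 505^2=761, 505^4=155, 505^8=832, 505^16=729, 505^32=579, 505^64=231, 505^128=103, 505^256=301, 505^512=406, 505^1024=767, 505^2048=733, 505^4096=414, 505^8192=455, 505^16384=6, 505^32768=36, 505^65536=437; 505^109999 = 505^1 * 505^2 * 505^4 * 505^8 * 505^32 * 505^128 * 505^256 * 505^1024 * 505^2048 * 505^8192 * 505^32768 * 505^65536 = 280 (mod 859); answer 280

280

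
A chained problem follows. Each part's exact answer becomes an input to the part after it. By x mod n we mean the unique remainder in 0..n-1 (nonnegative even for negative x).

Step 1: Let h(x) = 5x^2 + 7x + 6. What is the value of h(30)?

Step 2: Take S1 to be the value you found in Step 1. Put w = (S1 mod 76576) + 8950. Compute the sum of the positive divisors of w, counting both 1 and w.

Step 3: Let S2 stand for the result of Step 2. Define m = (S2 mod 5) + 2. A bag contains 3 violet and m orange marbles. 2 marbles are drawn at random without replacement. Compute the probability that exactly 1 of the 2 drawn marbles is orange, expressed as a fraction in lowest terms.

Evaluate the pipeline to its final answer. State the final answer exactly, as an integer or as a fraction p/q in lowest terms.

Step 1: 5*(30)^2 + 7*(30)^1 + 6 = (4500) + (210) + (6) = 4716; answer 4716
Step 2: S1 = 4716; w = 13666; 13666 = 2 * 6833; sigma = (1 + 2) * (1 + 6833) = 3 * 6834 = 20502; answer 20502
Step 3: S2 = 20502; m = 4; total draws C(7,2) = 21; favorable C(4,1)*C(3,1) = 12; P = 4/7; answer 4/7

4/7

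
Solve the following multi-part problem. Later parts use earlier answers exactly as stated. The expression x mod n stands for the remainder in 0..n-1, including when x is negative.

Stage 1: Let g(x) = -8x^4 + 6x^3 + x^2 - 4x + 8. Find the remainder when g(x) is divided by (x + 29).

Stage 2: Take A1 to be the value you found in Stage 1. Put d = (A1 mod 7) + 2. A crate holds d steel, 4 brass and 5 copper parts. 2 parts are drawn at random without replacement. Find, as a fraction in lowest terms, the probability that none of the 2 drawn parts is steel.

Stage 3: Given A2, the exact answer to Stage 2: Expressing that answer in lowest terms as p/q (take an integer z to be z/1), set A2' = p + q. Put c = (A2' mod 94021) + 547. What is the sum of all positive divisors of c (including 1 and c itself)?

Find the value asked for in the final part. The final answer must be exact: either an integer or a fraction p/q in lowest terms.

1080

Stage 1: remainder = value at the root: -8*(-29)^4 + 6*(-29)^3 + 1*(-29)^2 - 4*(-29)^1 + 8 = (-5658248) + (-146334) + (841) + (116) + (8) = -5803617; answer -5803617
Stage 2: A1 = -5803617; d = 8; total draws C(17,2) = 136; favorable C(9,2) = 36; P = 9/34; answer 9/34
Stage 3: A2 = 9/34; threaded value p + q = 43; c = 590; 590 = 2 * 5 * 59; sigma = (1 + 2) * (1 + 5) * (1 + 59) = 3 * 6 * 60 = 1080; answer 1080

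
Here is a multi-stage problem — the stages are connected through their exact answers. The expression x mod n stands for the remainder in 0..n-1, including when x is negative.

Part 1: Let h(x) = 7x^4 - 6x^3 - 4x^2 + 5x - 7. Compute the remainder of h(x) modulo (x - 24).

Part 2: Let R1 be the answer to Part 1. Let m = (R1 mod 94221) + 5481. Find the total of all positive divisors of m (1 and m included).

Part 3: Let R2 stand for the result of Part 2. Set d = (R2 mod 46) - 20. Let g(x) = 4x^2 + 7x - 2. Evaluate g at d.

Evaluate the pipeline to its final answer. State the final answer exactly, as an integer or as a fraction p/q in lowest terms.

Part 1: remainder = value at the root: 7*(24)^4 - 6*(24)^3 - 4*(24)^2 + 5*(24)^1 - 7 = (2322432) + (-82944) + (-2304) + (120) + (-7) = 2237297; answer 2237297
Part 2: R1 = 2237297; m = 75695; 75695 = 5 * 15139; sigma = (1 + 5) * (1 + 15139) = 6 * 15140 = 90840; answer 90840
Part 3: R2 = 90840; d = 16; 4*(16)^2 + 7*(16)^1 - 2 = (1024) + (112) + (-2) = 1134; answer 1134

1134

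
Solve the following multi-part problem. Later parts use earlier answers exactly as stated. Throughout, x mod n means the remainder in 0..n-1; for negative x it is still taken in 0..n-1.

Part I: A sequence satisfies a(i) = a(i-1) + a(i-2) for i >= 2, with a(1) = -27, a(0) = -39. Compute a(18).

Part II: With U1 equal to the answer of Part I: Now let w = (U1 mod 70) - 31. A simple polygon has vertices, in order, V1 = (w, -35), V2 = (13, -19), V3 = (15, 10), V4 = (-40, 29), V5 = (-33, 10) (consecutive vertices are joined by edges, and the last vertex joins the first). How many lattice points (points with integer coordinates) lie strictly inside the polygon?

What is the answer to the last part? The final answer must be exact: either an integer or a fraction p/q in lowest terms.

1591

Part I: a(2) = 1*(-27) + 1*(-39) = -66; iterating: a(2)=-66, a(3)=-93, a(4)=-159, a(5)=-252, a(6)=-411, a(7)=-663, a(8)=-1074, a(9)=-1737, a(10)=-2811, a(11)=-4548, a(12)=-7359, a(13)=-11907, a(14)=-19266, a(15)=-31173, a(16)=-50439, a(17)=-81612, a(18)=-132051; answer -132051
Part II: U1 = -132051; w = 8; cross terms: (8*-19 - 13*-35)=303, (13*10 - 15*-19)=415, (15*29 - -40*10)=835, (-40*10 - -33*29)=557, (-33*-35 - 8*10)=1075; twice the area = |3185| = 3185; area = 3185/2; boundary points = 1 + 1 + 1 + 1 + 1 = 5; strictly interior points = area - boundary/2 + 1 = 1591; answer 1591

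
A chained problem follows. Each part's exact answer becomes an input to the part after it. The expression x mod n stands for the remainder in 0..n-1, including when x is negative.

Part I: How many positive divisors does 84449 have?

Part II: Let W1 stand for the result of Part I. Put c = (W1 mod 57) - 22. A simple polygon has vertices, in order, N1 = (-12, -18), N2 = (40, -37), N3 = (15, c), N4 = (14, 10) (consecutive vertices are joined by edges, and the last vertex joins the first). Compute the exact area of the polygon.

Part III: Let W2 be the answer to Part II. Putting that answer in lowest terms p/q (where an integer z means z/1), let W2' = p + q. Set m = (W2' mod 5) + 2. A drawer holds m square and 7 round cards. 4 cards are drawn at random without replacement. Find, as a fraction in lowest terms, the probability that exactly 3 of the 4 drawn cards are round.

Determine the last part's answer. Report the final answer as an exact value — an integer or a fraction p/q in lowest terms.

Part I: 84449 is prime, so its only divisors are 1 and 84449; count = 2; answer 2
Part II: W1 = 2; c = -20; cross terms: (-12*-37 - 40*-18)=1164, (40*-20 - 15*-37)=-245, (15*10 - 14*-20)=430, (14*-18 - -12*10)=-132; twice the area = |1217| = 1217; area = 1217/2; answer 1217/2
Part III: W2 = 1217/2; threaded value p + q = 1219; m = 6; total draws C(13,4) = 715; favorable C(7,3)*C(6,1) = 210; P = 42/143; answer 42/143

42/143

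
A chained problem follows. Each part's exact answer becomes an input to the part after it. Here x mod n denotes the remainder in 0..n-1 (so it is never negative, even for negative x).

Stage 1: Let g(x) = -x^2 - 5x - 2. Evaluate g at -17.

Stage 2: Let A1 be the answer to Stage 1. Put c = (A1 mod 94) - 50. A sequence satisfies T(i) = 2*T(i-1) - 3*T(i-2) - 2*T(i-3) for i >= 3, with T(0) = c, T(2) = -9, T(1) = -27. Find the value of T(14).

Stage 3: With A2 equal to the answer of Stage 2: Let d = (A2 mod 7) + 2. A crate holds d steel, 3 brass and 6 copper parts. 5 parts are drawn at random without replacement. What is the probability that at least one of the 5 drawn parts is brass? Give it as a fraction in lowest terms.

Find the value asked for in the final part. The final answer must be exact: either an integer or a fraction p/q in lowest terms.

23/34

Stage 1: -1*(-17)^2 - 5*(-17)^1 - 2 = (-289) + (85) + (-2) = -206; answer -206
Stage 2: A1 = -206; c = 26; T(3) = 2*(-9) - 3*(-27) - 2*(26) = 11; iterating: T(3)=11, T(4)=103, T(5)=191, T(6)=51, T(7)=-677, T(8)=-1889, T(9)=-1849, T(10)=3323, T(11)=15971, T(12)=25671, T(13)=-3217, T(14)=-115389; answer -115389
Stage 3: A2 = -115389; d = 8; total draws C(17,5) = 6188; complement C(14,5) = 2002; favorable 6188 - 2002 = 4186; P = 23/34; answer 23/34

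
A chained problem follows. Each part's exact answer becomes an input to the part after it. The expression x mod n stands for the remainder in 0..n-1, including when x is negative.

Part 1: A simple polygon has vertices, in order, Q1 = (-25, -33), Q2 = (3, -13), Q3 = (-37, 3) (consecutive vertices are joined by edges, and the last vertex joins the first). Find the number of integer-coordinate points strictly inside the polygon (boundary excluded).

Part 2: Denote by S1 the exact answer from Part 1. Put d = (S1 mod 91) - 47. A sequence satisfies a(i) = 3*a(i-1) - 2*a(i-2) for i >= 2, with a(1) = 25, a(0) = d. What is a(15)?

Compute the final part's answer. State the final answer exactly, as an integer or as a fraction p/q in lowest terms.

163855

Part 1: cross terms: (-25*-13 - 3*-33)=424, (3*3 - -37*-13)=-472, (-37*-33 - -25*3)=1296; twice the area = |1248| = 1248; area = 624; boundary points = 4 + 8 + 12 = 24; strictly interior points = area - boundary/2 + 1 = 613; answer 613
Part 2: S1 = 613; d = 20; a(2) = 3*(25) - 2*(20) = 35; iterating: a(2)=35, a(3)=55, a(4)=95, a(5)=175, a(6)=335, a(7)=655, a(8)=1295, a(9)=2575, a(10)=5135, a(11)=10255, a(12)=20495, a(13)=40975, a(14)=81935, a(15)=163855; answer 163855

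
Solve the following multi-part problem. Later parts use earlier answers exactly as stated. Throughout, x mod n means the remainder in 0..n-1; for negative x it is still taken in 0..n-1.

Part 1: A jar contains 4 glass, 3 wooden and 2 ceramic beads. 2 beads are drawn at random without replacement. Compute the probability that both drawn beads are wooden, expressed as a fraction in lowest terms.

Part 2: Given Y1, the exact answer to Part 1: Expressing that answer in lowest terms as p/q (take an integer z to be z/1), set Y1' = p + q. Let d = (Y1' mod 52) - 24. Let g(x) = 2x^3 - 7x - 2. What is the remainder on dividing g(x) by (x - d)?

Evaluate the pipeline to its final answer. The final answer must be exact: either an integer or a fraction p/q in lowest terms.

Part 1: total draws C(9,2) = 36; favorable C(3,2) = 3; P = 1/12; answer 1/12
Part 2: Y1 = 1/12; threaded value p + q = 13; d = -11; remainder = value at the root: 2*(-11)^3 - 7*(-11)^1 - 2 = (-2662) + (77) + (-2) = -2587; answer -2587

-2587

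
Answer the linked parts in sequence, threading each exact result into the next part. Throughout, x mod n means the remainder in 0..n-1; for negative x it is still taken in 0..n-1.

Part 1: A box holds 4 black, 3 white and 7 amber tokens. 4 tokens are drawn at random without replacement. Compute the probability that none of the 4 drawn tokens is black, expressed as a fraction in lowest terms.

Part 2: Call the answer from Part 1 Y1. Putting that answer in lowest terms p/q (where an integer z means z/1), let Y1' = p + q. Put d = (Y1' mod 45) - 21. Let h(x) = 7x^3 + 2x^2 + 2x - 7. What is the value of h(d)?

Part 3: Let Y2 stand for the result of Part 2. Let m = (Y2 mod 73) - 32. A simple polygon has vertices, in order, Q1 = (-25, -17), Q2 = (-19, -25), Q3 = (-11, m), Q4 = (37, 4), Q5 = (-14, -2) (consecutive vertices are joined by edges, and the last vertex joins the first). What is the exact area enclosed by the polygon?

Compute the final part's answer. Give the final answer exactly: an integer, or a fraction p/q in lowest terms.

321/2

Part 1: total draws C(14,4) = 1001; favorable C(10,4) = 210; P = 30/143; answer 30/143
Part 2: Y1 = 30/143; threaded value p + q = 173; d = 17; 7*(17)^3 + 2*(17)^2 + 2*(17)^1 - 7 = (34391) + (578) + (34) + (-7) = 34996; answer 34996
Part 3: Y2 = 34996; m = -3; cross terms: (-25*-25 - -19*-17)=302, (-19*-3 - -11*-25)=-218, (-11*4 - 37*-3)=67, (37*-2 - -14*4)=-18, (-14*-17 - -25*-2)=188; twice the area = |321| = 321; area = 321/2; answer 321/2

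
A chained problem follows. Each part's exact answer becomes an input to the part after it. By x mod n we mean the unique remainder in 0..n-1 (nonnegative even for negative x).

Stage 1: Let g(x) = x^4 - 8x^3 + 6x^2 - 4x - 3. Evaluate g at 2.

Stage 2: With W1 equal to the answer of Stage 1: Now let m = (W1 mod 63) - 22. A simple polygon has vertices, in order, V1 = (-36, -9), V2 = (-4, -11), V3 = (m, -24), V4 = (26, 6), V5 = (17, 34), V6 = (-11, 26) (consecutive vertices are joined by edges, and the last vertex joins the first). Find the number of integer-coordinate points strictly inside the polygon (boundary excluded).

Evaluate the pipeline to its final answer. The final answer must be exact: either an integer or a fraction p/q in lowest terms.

1897

Stage 1: 1*(2)^4 - 8*(2)^3 + 6*(2)^2 - 4*(2)^1 - 3 = (16) + (-64) + (24) + (-8) + (-3) = -35; answer -35
Stage 2: W1 = -35; m = 6; cross terms: (-36*-11 - -4*-9)=360, (-4*-24 - 6*-11)=162, (6*6 - 26*-24)=660, (26*34 - 17*6)=782, (17*26 - -11*34)=816, (-11*-9 - -36*26)=1035; twice the area = |3815| = 3815; area = 3815/2; boundary points = 2 + 1 + 10 + 1 + 4 + 5 = 23; strictly interior points = area - boundary/2 + 1 = 1897; answer 1897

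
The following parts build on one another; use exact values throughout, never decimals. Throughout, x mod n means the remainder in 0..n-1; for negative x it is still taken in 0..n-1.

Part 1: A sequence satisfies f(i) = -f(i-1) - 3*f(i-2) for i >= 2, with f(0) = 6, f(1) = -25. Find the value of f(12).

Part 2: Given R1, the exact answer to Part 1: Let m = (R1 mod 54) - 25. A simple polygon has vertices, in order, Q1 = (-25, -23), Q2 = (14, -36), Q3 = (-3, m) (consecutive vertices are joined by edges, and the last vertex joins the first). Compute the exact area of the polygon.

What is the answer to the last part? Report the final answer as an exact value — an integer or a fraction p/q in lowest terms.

Part 1: f(2) = -1*(-25) - 3*(6) = 7; iterating: f(2)=7, f(3)=68, f(4)=-89, f(5)=-115, f(6)=382, f(7)=-37, f(8)=-1109, f(9)=1220, f(10)=2107, f(11)=-5767, f(12)=-554; answer -554
Part 2: R1 = -554; m = 15; cross terms: (-25*-36 - 14*-23)=1222, (14*15 - -3*-36)=102, (-3*-23 - -25*15)=444; twice the area = |1768| = 1768; area = 884; answer 884

884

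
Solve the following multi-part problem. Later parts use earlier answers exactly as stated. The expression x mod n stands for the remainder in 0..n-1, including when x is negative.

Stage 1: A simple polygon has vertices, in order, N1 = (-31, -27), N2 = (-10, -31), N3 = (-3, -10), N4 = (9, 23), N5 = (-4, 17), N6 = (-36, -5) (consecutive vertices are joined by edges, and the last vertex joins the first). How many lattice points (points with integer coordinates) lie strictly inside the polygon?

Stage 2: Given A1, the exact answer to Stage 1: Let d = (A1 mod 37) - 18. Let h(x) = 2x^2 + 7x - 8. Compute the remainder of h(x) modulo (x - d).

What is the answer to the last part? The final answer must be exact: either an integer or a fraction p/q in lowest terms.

-14

Stage 1: cross terms: (-31*-31 - -10*-27)=691, (-10*-10 - -3*-31)=7, (-3*23 - 9*-10)=21, (9*17 - -4*23)=245, (-4*-5 - -36*17)=632, (-36*-27 - -31*-5)=817; twice the area = |2413| = 2413; area = 2413/2; boundary points = 1 + 7 + 3 + 1 + 2 + 1 = 15; strictly interior points = area - boundary/2 + 1 = 1200; answer 1200
Stage 2: A1 = 1200; d = -2; remainder = value at the root: 2*(-2)^2 + 7*(-2)^1 - 8 = (8) + (-14) + (-8) = -14; answer -14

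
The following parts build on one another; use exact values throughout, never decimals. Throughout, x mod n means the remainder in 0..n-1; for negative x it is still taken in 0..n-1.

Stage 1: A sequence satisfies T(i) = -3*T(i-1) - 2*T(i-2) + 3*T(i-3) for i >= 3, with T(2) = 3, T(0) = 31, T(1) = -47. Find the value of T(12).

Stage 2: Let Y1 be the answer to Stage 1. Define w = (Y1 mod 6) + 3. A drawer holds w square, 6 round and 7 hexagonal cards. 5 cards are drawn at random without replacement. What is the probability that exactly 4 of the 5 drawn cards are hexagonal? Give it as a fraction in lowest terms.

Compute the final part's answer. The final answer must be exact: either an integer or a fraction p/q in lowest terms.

Stage 1: T(3) = -3*(3) - 2*(-47) + 3*(31) = 178; iterating: T(3)=178, T(4)=-681, T(5)=1696, T(6)=-3192, T(7)=4141, T(8)=-951, T(9)=-15005, T(10)=59340, T(11)=-150863, T(12)=288894; answer 288894
Stage 2: Y1 = 288894; w = 3; total draws C(16,5) = 4368; favorable C(7,4)*C(9,1) = 315; P = 15/208; answer 15/208

15/208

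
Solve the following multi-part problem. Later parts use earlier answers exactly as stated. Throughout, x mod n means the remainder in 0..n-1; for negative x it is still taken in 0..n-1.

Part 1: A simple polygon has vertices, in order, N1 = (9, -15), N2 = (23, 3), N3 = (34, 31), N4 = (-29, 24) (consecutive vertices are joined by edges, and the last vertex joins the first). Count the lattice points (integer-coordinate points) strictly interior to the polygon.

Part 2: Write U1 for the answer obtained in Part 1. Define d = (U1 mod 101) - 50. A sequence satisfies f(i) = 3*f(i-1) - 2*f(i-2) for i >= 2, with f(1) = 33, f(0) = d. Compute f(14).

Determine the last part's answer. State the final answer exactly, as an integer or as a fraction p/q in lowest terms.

704459

Part 1: cross terms: (9*3 - 23*-15)=372, (23*31 - 34*3)=611, (34*24 - -29*31)=1715, (-29*-15 - 9*24)=219; twice the area = |2917| = 2917; area = 2917/2; boundary points = 2 + 1 + 7 + 1 = 11; strictly interior points = area - boundary/2 + 1 = 1454; answer 1454
Part 2: U1 = 1454; d = -10; f(2) = 3*(33) - 2*(-10) = 119; iterating: f(2)=119, f(3)=291, f(4)=635, f(5)=1323, f(6)=2699, f(7)=5451, f(8)=10955, f(9)=21963, f(10)=43979, f(11)=88011, f(12)=176075, f(13)=352203, f(14)=704459; answer 704459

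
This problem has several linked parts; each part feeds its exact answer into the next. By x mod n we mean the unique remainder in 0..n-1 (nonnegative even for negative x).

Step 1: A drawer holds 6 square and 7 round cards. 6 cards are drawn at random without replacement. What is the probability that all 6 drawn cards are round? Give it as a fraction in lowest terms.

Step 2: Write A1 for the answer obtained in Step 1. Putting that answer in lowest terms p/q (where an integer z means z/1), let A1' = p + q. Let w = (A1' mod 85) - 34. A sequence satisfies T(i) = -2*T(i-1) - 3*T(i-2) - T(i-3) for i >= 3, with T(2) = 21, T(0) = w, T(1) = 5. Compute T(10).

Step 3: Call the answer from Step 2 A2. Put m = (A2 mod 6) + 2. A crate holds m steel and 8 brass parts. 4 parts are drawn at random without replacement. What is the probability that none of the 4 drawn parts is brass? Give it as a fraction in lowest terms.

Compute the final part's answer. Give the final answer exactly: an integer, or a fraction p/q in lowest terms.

1/495

Step 1: total draws C(13,6) = 1716; favorable C(7,6) = 7; P = 7/1716; answer 7/1716
Step 2: A1 = 7/1716; threaded value p + q = 1723; w = -11; T(3) = -2*(21) - 3*(5) - 1*(-11) = -46; iterating: T(3)=-46, T(4)=24, T(5)=69, T(6)=-164, T(7)=97, T(8)=229, T(9)=-585, T(10)=386; answer 386
Step 3: A2 = 386; m = 4; total draws C(12,4) = 495; favorable C(4,4) = 1; P = 1/495; answer 1/495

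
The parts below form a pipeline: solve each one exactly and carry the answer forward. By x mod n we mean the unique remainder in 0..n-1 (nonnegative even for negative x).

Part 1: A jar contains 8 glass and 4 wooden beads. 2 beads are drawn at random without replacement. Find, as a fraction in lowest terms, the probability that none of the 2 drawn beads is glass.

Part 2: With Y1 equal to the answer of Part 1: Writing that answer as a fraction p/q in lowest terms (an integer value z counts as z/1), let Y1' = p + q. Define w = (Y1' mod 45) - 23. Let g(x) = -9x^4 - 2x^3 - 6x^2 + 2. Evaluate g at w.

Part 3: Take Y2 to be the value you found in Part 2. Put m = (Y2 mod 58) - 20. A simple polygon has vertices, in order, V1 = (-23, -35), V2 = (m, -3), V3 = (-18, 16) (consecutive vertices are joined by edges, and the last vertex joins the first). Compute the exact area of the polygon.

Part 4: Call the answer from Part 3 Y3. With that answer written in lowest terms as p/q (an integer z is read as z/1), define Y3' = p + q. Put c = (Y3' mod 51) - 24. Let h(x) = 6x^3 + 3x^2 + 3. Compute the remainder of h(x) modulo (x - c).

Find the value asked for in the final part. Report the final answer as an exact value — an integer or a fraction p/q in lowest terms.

Part 1: total draws C(12,2) = 66; favorable C(4,2) = 6; P = 1/11; answer 1/11
Part 2: Y1 = 1/11; threaded value p + q = 12; w = -11; -9*(-11)^4 - 2*(-11)^3 - 6*(-11)^2 + 2 = (-131769) + (2662) + (-726) + (2) = -129831; answer -129831
Part 3: Y2 = -129831; m = 11; cross terms: (-23*-3 - 11*-35)=454, (11*16 - -18*-3)=122, (-18*-35 - -23*16)=998; twice the area = |1574| = 1574; area = 787; answer 787
Part 4: Y3 = 787; threaded value p + q = 788; c = -1; remainder = value at the root: 6*(-1)^3 + 3*(-1)^2 + 3 = (-6) + (3) + (3) = 0; answer 0

0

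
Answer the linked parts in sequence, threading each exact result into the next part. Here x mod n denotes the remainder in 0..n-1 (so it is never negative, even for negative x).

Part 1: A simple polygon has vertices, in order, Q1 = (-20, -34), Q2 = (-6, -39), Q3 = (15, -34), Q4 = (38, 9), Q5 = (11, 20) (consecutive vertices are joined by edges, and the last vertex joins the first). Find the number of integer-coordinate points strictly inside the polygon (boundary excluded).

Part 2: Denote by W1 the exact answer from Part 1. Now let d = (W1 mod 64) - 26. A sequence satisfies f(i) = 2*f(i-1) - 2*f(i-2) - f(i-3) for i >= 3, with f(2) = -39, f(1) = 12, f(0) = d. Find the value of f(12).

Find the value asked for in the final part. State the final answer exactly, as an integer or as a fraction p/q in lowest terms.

-6176

Part 1: cross terms: (-20*-39 - -6*-34)=576, (-6*-34 - 15*-39)=789, (15*9 - 38*-34)=1427, (38*20 - 11*9)=661, (11*-34 - -20*20)=26; twice the area = |3479| = 3479; area = 3479/2; boundary points = 1 + 1 + 1 + 1 + 1 = 5; strictly interior points = area - boundary/2 + 1 = 1738; answer 1738
Part 2: W1 = 1738; d = -16; f(3) = 2*(-39) - 2*(12) - 1*(-16) = -86; iterating: f(3)=-86, f(4)=-106, f(5)=-1, f(6)=296, f(7)=700, f(8)=809, f(9)=-78, f(10)=-2474, f(11)=-5601, f(12)=-6176; answer -6176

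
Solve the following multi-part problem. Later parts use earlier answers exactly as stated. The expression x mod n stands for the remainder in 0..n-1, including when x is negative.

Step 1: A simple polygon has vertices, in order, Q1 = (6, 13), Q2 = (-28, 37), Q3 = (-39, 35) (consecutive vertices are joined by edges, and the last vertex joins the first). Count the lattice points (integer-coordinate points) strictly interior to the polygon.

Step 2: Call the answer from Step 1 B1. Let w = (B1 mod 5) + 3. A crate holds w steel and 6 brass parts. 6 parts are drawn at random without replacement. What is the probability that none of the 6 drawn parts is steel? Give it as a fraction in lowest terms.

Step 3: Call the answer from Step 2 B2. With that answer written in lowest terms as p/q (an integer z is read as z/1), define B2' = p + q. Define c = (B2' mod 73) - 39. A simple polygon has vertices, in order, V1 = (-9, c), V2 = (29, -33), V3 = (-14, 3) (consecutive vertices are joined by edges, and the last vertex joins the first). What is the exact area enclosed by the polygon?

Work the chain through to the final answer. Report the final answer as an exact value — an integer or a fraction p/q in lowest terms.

Step 1: cross terms: (6*37 - -28*13)=586, (-28*35 - -39*37)=463, (-39*13 - 6*35)=-717; twice the area = |332| = 332; area = 166; boundary points = 2 + 1 + 1 = 4; strictly interior points = area - boundary/2 + 1 = 165; answer 165
Step 2: B1 = 165; w = 3; total draws C(9,6) = 84; favorable C(6,6) = 1; P = 1/84; answer 1/84
Step 3: B2 = 1/84; threaded value p + q = 85; c = -27; cross terms: (-9*-33 - 29*-27)=1080, (29*3 - -14*-33)=-375, (-14*-27 - -9*3)=405; twice the area = |1110| = 1110; area = 555; answer 555

555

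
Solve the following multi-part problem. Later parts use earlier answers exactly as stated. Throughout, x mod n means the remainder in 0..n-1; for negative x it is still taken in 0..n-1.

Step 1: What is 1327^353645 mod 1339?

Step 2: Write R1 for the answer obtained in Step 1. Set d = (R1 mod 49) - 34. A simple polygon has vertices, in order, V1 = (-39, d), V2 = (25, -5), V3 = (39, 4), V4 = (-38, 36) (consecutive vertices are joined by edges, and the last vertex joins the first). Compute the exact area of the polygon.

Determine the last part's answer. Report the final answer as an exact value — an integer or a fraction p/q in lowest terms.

Step 1: squarings mod 1339: 1327^1=1327, 1327^2=144, 1327^4=651, 1327^8=677, 1327^16=391, 1327^32=235, 1327^64=326, 1327^128=495, 1327^256=1327, 1327^512=144, 1327^1024=651, 1327^2048=677, 1327^4096=391, 1327^8192=235, 1327^16384=326, 1327^32768=495, 1327^65536=1327, 1327^131072=144, 1327^262144=651; 1327^353645 = 1327^1 * 1327^4 * 1327^8 * 1327^32 * 1327^64 * 1327^256 * 1327^1024 * 1327^8192 * 1327^16384 * 1327^65536 * 1327^262144 = 430 (mod 1339); answer 430
Step 2: R1 = 430; d = 4; cross terms: (-39*-5 - 25*4)=95, (25*4 - 39*-5)=295, (39*36 - -38*4)=1556, (-38*4 - -39*36)=1252; twice the area = |3198| = 3198; area = 1599; answer 1599

1599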